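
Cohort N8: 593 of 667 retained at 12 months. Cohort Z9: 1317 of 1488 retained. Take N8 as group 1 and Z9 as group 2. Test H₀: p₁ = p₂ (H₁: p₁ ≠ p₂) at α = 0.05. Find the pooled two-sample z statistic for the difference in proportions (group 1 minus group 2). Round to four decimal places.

p̂₁ = 593/667 = 0.889055, p̂₂ = 1317/1488 = 0.885081.
Pooled p̂ = (593+1317)/(667+1488) = 1910/2155 = 0.886311.
SE = √(0.100764 × 0.00217129) = 0.014791.
z = (0.889055 − 0.885081)/0.014791 = 0.003974/0.014791 = 0.2687.
p-value = 2·P(Z > 0.269) ≈ 0.7881; since p > α = 0.05, fail to reject H₀.

z = 0.2687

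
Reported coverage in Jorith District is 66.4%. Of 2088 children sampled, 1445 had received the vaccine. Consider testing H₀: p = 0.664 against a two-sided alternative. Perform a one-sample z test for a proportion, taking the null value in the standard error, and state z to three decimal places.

z = 2.714

p̂ = 1445/2088 ≈ 0.692050.
SE = √(p₀(1−p₀)/n) = √(0.2231/2088) = 0.010337.
z = (0.692050 − 0.664)/0.010337 = 0.028050/0.010337 = 2.714.
Two-sided p-value ≈ 2·Φ(−2.714) = 0.0067.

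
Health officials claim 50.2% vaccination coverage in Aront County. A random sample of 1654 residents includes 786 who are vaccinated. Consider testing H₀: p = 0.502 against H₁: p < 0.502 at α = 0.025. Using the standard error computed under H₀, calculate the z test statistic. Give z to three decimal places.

p̂ = 786/1654 = 0.475212.
Under H₀, SE = √(0.502·0.498/1654) = √(0.000151146) = 0.012294.
z = (0.475212 − 0.502)/0.012294 = -0.026788/0.012294 = -2.179.
p-value = P(Z < -2.179) ≈ 0.0147; since p < α = 0.025, reject H₀.

z = -2.179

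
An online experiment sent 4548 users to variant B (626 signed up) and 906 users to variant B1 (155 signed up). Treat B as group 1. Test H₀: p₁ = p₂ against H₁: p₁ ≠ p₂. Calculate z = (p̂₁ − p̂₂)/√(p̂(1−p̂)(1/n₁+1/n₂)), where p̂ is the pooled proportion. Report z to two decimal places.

z = -2.62

p̂₁ = 626/4548 = 0.13764, p̂₂ = 155/906 = 0.17108.
Pooled p̂ = (626+155)/(4548+906) = 781/5454 = 0.14320.
SE = √(p̂(1−p̂)(1/n₁+1/n₂)) = √(0.14320·0.85680·0.00132363) = √(0.000162399) = 0.01274.
z = (0.13764 − 0.17108)/0.01274 = -0.03344/0.01274 = -2.62.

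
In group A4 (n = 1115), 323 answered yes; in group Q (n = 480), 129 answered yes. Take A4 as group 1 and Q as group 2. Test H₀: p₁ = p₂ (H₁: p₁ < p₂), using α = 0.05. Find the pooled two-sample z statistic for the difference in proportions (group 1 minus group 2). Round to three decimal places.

p̂₁ = 323/1115 = 0.28969, p̂₂ = 129/480 = 0.26875.
Pooled p̂ = (323+129)/(1115+480) = 452/1595 = 0.28339.
SE = √(p̂(1−p̂)(1/n₁+1/n₂)) = √(0.28339·0.71661·0.00298019) = √(0.000605212) = 0.02460.
z = (0.28969 − 0.26875)/0.02460 = 0.02094/0.02460 = 0.851.
p-value = P(Z < 0.851) ≈ 0.8026; since p > α = 0.05, fail to reject H₀.

z = 0.851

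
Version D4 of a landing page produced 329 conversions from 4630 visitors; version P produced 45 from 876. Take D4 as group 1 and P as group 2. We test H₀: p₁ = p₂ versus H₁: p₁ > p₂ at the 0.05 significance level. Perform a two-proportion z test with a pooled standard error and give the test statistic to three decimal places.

p̂₁ = 329/4630 = 0.07106, p̂₂ = 45/876 = 0.05137.
Pooled p̂ = (329+45)/(4630+876) = 374/5506 = 0.06793.
SE = √(p̂(1−p̂)(1/n₁+1/n₂)) = √(0.06793·0.93207·0.00135754) = √(8.59482e-05) = 0.00927.
z = (0.07106 − 0.05137)/0.00927 = 0.01969/0.00927 = 2.124.
p-value = P(Z > 2.124) ≈ 0.0168. With α = 0.05, reject H₀.

z = 2.124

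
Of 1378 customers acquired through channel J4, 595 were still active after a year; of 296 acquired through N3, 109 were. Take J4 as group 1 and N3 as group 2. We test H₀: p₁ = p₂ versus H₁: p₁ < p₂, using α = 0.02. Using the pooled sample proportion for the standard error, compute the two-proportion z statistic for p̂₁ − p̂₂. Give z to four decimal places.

p̂₁ = 595/1378 ≈ 0.4317852, p̂₂ = 109/296 ≈ 0.3682432.
Pooled p̂ = (595+109)/(1378+296) = 704/1674 = 0.4205496.
SE = √(p̂(1−p̂)(1/n₁+1/n₂)) = √(0.4205496·0.5794504·0.00410407) = √(0.00100011) = 0.0316245.
z = (0.4317852 − 0.3682432)/0.0316245 = 0.0635420/0.0316245 = 2.0093.
p-value = P(Z < 2.009) ≈ 0.9777. With α = 0.02, fail to reject H₀.

z = 2.0093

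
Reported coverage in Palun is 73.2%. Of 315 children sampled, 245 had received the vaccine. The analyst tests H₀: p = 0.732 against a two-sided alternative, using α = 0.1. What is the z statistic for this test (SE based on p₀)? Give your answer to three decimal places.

z = 1.834

p̂ = 245/315 ≈ 0.77778.
SE = √(p₀(1−p₀)/n) = √(0.19618/315) = 0.02496.
z = (0.77778 − 0.732)/0.02496 = 0.04578/0.02496 = 1.834.
p-value = 2·P(Z > 1.834) ≈ 0.0666, so at α = 0.1 we reject H₀.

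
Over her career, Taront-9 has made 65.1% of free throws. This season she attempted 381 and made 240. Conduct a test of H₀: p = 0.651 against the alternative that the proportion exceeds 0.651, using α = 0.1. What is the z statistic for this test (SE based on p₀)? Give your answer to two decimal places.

p̂ = 240/381 = 0.6299.
Under H₀, SE = √(0.651·0.349/381) = √(0.000596323) = 0.0244.
z = (0.6299 − 0.651)/0.0244 = -0.0211/0.0244 = -0.86.
p-value = P(Z > -0.863) ≈ 0.8060, so at α = 0.1 we fail to reject H₀.

z = -0.86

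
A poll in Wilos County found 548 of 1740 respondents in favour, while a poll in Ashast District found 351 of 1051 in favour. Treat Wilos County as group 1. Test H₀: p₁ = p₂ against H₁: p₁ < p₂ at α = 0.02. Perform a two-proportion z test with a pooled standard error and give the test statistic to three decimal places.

p̂₁ = 548/1740 ≈ 0.31494, p̂₂ = 351/1051 ≈ 0.33397.
Pooled p̂ = (548+351)/(1740+1051) = 899/2791 = 0.32211.
SE = √(0.218354 × 0.00152619) = 0.01826.
z = (0.31494 − 0.33397)/0.01826 = -0.01903/0.01826 = -1.042.
p-value = P(Z < -1.042) ≈ 0.1487, so at α = 0.02 we fail to reject H₀.

z = -1.042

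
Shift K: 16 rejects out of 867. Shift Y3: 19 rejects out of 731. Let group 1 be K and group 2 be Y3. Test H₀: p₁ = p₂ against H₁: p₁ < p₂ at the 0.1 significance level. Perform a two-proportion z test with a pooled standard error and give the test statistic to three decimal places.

z = -1.026

p̂₁ = 16/867 ≈ 0.01845, p̂₂ = 19/731 ≈ 0.02599.
Pooled p̂ = (16+19)/(867+731) = 35/1598 = 0.02190.
SE = √(0.0214227 × 0.00252139) = 0.00735.
z = (0.01845 − 0.02599)/0.00735 = -0.00754/0.00735 = -1.026.
p-value = P(Z < -1.026) ≈ 0.1525; since p > α = 0.1, fail to reject H₀.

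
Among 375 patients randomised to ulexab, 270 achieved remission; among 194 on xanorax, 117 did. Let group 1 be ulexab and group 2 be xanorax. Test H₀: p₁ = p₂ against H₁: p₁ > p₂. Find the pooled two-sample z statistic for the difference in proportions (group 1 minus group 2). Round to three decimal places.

p̂₁ = 270/375 ≈ 0.72000, p̂₂ = 117/194 ≈ 0.60309.
Pooled p̂ = (270+117)/(375+194) = 387/569 = 0.68014.
SE = √(0.217549 × 0.00782131) = 0.04125.
z = (0.72000 − 0.60309)/0.04125 = 0.11691/0.04125 = 2.834.

z = 2.834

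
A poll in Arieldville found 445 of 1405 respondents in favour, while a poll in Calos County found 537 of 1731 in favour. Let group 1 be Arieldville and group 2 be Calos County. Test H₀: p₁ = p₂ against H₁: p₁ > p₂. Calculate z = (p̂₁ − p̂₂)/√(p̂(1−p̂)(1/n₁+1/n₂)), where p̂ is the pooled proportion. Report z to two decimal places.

z = 0.39

p̂₁ = 445/1405 ≈ 0.3167, p̂₂ = 537/1731 ≈ 0.3102.
Pooled p̂ = (445+537)/(1405+1731) = 982/3136 = 0.3131.
SE = √(p̂(1−p̂)(1/n₁+1/n₂)) = √(0.3131·0.6869·0.00128944) = √(0.000277337) = 0.0167.
z = (0.3167 − 0.3102)/0.0167 = 0.0065/0.0167 = 0.39.
p-value = P(Z > 0.390) ≈ 0.3481.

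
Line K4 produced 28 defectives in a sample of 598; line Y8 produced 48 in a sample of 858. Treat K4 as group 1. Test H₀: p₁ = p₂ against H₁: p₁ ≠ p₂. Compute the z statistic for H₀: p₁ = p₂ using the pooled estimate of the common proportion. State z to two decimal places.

z = -0.77

p̂₁ = 28/598 = 0.0468, p̂₂ = 48/858 = 0.0559.
Pooled p̂ = (28+48)/(598+858) = 76/1456 = 0.0522.
SE = √(0.0494732 × 0.00283774) = 0.0118.
z = (0.0468 − 0.0559)/0.0118 = -0.0091/0.0118 = -0.77.
p-value = 2·P(Z > 0.770) ≈ 0.4414.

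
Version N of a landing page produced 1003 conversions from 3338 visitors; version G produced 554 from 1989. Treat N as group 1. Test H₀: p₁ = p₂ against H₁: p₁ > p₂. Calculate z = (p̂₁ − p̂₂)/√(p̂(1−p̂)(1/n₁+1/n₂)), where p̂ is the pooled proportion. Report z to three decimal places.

z = 1.704

p̂₁ = 1003/3338 = 0.30048, p̂₂ = 554/1989 = 0.27853.
Pooled p̂ = (1003+554)/(3338+1989) = 1557/5327 = 0.29228.
SE = √(0.206854 × 0.000802346) = 0.01288.
z = (0.30048 − 0.27853)/0.01288 = 0.02195/0.01288 = 1.704.
p-value = P(Z > 1.704) ≈ 0.0442.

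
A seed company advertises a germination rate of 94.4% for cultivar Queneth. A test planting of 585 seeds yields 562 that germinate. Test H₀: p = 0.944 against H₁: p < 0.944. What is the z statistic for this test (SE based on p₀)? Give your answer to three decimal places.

p̂ = 562/585 ≈ 0.960684.
Under H₀, SE = √(0.944·0.056/585) = √(9.03658e-05) = 0.009506.
z = (0.960684 − 0.944)/0.009506 = 0.016684/0.009506 = 1.755.

z = 1.755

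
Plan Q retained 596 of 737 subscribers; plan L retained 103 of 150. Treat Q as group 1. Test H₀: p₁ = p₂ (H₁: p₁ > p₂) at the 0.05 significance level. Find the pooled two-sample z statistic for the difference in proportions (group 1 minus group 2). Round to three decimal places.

p̂₁ = 596/737 = 0.80868, p̂₂ = 103/150 = 0.68667.
Pooled p̂ = (596+103)/(737+150) = 699/887 = 0.78805.
SE = √(0.167027 × 0.00802352) = 0.03661.
z = (0.80868 − 0.68667)/0.03661 = 0.12201/0.03661 = 3.333.
p-value = P(Z > 3.333) ≈ 0.0004, so at α = 0.05 we reject H₀.

z = 3.333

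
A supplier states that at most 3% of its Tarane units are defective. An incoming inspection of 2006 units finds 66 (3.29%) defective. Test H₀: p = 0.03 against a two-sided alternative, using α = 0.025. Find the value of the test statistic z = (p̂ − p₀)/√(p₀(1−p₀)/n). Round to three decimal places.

z = 0.762

p̂ = 66/2006 = 0.032901.
Under H₀, SE = √(0.03·0.97/2006) = √(1.45065e-05) = 0.003809.
z = (0.032901 − 0.03)/0.003809 = 0.002901/0.003809 = 0.762.
Two-sided p-value ≈ 2·Φ(−0.762) = 0.4462, so at α = 0.025 we fail to reject H₀.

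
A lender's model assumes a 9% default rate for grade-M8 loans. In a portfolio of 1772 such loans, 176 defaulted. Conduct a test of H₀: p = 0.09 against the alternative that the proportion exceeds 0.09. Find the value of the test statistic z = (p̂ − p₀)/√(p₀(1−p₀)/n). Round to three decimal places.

p̂ = 176/1772 = 0.09932.
Standard error under H₀: √(0.09×0.91/1772) = 0.00680.
z = (0.09932 − 0.09)/0.00680 = 0.00932/0.00680 = 1.371.

z = 1.371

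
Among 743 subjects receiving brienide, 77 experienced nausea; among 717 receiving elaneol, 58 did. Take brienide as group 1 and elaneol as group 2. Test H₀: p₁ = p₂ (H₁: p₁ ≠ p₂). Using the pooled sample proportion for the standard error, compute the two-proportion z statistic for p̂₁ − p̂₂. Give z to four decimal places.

z = 1.4996

p̂₁ = 77/743 = 0.103634, p̂₂ = 58/717 = 0.080893.
Pooled p̂ = (77+58)/(743+717) = 135/1460 = 0.092466.
SE = √(p̂(1−p̂)(1/n₁+1/n₂)) = √(0.092466·0.907534·0.0027406) = √(0.000229979) = 0.015165.
z = (0.103634 − 0.080893)/0.015165 = 0.022741/0.015165 = 1.4996.
p-value = 2·P(Z > 1.500) ≈ 0.1337.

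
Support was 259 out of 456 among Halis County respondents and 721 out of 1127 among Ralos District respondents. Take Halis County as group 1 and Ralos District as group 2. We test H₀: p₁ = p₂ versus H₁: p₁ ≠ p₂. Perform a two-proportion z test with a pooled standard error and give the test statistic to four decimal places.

z = -2.6629

p̂₁ = 259/456 = 0.567982, p̂₂ = 721/1127 = 0.639752.
Pooled p̂ = (259+721)/(456+1127) = 980/1583 = 0.619078.
SE = √(0.235821 × 0.00308029) = 0.026952.
z = (0.567982 − 0.639752)/0.026952 = -0.071770/0.026952 = -2.6629.
Two-sided p-value ≈ 2·Φ(−2.663) = 0.0077.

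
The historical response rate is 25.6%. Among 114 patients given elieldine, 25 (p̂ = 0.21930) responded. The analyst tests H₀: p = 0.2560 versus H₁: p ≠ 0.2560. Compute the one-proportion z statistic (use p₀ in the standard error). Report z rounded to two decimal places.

z = -0.90

p̂ = 25/114 ≈ 0.2193.
Under H₀, SE = √(0.256·0.744/114) = √(0.00167074) = 0.0409.
z = (0.2193 − 0.256)/0.0409 = -0.0367/0.0409 = -0.90.
p-value = 2·P(Z > 0.898) ≈ 0.3692.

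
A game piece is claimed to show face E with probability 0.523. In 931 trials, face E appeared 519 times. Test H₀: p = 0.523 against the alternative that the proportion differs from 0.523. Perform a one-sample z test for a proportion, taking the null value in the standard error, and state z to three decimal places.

z = 2.105

p̂ = 519/931 ≈ 0.5574651.
SE = √(p₀(1−p₀)/n) = √(0.24947/931) = 0.0163695.
z = (0.5574651 − 0.523)/0.0163695 = 0.0344651/0.0163695 = 2.105.
p-value = 2·P(Z > 2.105) ≈ 0.0353.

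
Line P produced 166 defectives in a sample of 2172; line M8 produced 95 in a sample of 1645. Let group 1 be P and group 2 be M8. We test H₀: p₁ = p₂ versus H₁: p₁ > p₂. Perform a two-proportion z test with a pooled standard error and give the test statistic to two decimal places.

z = 2.26

p̂₁ = 166/2172 = 0.07643, p̂₂ = 95/1645 = 0.05775.
Pooled p̂ = (166+95)/(2172+1645) = 261/3817 = 0.06838.
SE = √(0.0637027 × 0.00106831) = 0.00825.
z = (0.07643 − 0.05775)/0.00825 = 0.01868/0.00825 = 2.26.
p-value = P(Z > 2.264) ≈ 0.0118.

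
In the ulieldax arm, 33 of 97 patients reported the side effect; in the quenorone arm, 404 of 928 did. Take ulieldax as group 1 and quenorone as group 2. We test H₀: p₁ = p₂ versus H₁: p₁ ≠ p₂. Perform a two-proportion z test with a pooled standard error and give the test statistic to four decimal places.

p̂₁ = 33/97 ≈ 0.340206, p̂₂ = 404/928 ≈ 0.435345.
Pooled p̂ = (33+404)/(97+928) = 437/1025 = 0.426341.
SE = √(0.244574 × 0.0113869) = 0.052772.
z = (0.340206 − 0.435345)/0.052772 = -0.095139/0.052772 = -1.8028.
Two-sided p-value ≈ 2·Φ(−1.803) = 0.0714.

z = -1.8028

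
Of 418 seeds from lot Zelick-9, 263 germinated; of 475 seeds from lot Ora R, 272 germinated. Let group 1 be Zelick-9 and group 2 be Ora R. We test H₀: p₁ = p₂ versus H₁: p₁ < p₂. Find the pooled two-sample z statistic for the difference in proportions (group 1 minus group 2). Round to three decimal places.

z = 1.721

p̂₁ = 263/418 = 0.62919, p̂₂ = 272/475 = 0.57263.
Pooled p̂ = (263+272)/(418+475) = 535/893 = 0.59910.
SE = √(p̂(1−p̂)(1/n₁+1/n₂)) = √(0.59910·0.40090·0.00449761) = √(0.00108023) = 0.03287.
z = (0.62919 − 0.57263)/0.03287 = 0.05656/0.03287 = 1.721.
p-value = P(Z < 1.721) ≈ 0.9574.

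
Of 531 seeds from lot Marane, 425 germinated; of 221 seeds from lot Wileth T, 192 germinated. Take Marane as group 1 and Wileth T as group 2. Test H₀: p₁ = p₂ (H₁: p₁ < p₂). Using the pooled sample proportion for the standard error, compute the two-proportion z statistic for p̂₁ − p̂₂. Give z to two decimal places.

z = -2.23

p̂₁ = 425/531 = 0.8004, p̂₂ = 192/221 = 0.8688.
Pooled p̂ = (425+192)/(531+221) = 617/752 = 0.8205.
SE = √(0.147293 × 0.00640813) = 0.0307.
z = (0.8004 − 0.8688)/0.0307 = -0.0684/0.0307 = -2.23.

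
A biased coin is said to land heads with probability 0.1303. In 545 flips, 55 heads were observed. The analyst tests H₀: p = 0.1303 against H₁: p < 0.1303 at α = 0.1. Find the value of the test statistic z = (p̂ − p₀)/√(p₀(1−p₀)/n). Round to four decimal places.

z = -2.0377

p̂ = 55/545 ≈ 0.100917.
SE = √(p₀(1−p₀)/n) = √(0.11332/545) = 0.014420.
z = (0.100917 − 0.1303)/0.014420 = -0.029383/0.014420 = -2.0377.
p-value = P(Z < -2.038) ≈ 0.0208; since p < α = 0.1, reject H₀.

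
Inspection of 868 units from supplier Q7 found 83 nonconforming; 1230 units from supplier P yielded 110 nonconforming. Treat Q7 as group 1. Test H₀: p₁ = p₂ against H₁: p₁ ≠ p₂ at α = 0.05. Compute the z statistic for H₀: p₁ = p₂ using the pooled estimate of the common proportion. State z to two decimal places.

p̂₁ = 83/868 = 0.0956, p̂₂ = 110/1230 = 0.0894.
Pooled p̂ = (83+110)/(868+1230) = 193/2098 = 0.0920.
SE = √(p̂(1−p̂)(1/n₁+1/n₂)) = √(0.0920·0.9080·0.00196508) = √(0.000164143) = 0.0128.
z = (0.0956 − 0.0894)/0.0128 = 0.0062/0.0128 = 0.48.
Two-sided p-value ≈ 2·Φ(−0.483) = 0.6289; since p > α = 0.05, fail to reject H₀.

z = 0.48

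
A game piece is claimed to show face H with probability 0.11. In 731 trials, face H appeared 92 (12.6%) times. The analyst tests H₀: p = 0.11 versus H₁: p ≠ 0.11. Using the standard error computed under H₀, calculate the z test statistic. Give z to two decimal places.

p̂ = 92/731 ≈ 0.1259.
SE = √(p₀(1−p₀)/n) = √(0.0979/731) = 0.0116.
z = (0.1259 − 0.11)/0.0116 = 0.0159/0.0116 = 1.37.

z = 1.37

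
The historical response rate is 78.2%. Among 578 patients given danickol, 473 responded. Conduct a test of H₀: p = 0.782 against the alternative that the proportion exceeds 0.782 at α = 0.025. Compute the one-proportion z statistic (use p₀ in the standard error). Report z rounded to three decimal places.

p̂ = 473/578 ≈ 0.81834.
Under H₀, SE = √(0.782·0.218/578) = √(0.000294941) = 0.01717.
z = (0.81834 − 0.782)/0.01717 = 0.03634/0.01717 = 2.116.
p-value = P(Z > 2.116) ≈ 0.0172. With α = 0.025, reject H₀.

z = 2.116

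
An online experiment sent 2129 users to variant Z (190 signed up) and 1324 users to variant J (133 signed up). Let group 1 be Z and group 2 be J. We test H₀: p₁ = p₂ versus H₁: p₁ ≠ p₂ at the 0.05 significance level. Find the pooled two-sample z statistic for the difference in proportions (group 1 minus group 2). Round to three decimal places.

p̂₁ = 190/2129 ≈ 0.08924, p̂₂ = 133/1324 ≈ 0.10045.
Pooled p̂ = (190+133)/(2129+1324) = 323/3453 = 0.09354.
SE = √(p̂(1−p̂)(1/n₁+1/n₂)) = √(0.09354·0.90646·0.00122499) = √(0.000103869) = 0.01019.
z = (0.08924 − 0.10045)/0.01019 = -0.01121/0.01019 = -1.100.
p-value = 2·P(Z > 1.100) ≈ 0.2714, so at α = 0.05 we fail to reject H₀.

z = -1.100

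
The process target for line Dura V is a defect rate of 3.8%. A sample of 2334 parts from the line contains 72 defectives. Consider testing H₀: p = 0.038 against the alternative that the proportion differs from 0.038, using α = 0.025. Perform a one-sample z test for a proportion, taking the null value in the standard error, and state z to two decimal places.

p̂ = 72/2334 ≈ 0.03085.
SE = √(p₀(1−p₀)/n) = √(0.036556/2334) = 0.00396.
z = (0.03085 − 0.038)/0.00396 = -0.00715/0.00396 = -1.81.
Two-sided p-value ≈ 2·Φ(−1.807) = 0.0707. With α = 0.025, fail to reject H₀.

z = -1.81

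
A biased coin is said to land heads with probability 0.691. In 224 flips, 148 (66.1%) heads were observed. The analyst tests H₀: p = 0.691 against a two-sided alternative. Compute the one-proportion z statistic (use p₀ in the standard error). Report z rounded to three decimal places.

p̂ = 148/224 = 0.66071.
Under H₀, SE = √(0.691·0.309/224) = √(0.00095321) = 0.03087.
z = (0.66071 − 0.691)/0.03087 = -0.03029/0.03087 = -0.981.
Two-sided p-value ≈ 2·Φ(−0.981) = 0.3266.

z = -0.981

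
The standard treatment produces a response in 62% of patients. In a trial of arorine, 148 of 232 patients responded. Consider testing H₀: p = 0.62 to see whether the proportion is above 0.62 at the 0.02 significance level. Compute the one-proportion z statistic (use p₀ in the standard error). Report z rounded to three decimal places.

z = 0.563

p̂ = 148/232 = 0.63793.
Under H₀, SE = √(0.62·0.38/232) = √(0.00101552) = 0.03187.
z = (0.63793 − 0.62)/0.03187 = 0.01793/0.03187 = 0.563.
p-value = P(Z > 0.563) ≈ 0.2868, so at α = 0.02 we fail to reject H₀.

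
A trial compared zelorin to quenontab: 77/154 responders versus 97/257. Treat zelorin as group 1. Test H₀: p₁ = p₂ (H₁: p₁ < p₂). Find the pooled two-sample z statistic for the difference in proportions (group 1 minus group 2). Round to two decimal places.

z = 2.43

p̂₁ = 77/154 = 0.5000, p̂₂ = 97/257 = 0.3774.
Pooled p̂ = (77+97)/(154+257) = 174/411 = 0.4234.
SE = √(0.244126 × 0.0103846) = 0.0504.
z = (0.5000 − 0.3774)/0.0504 = 0.1226/0.0504 = 2.43.
p-value = P(Z < 2.434) ≈ 0.9925.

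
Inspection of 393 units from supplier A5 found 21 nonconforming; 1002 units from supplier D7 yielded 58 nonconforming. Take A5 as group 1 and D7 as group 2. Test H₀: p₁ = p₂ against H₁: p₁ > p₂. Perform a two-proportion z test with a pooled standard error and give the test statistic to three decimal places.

p̂₁ = 21/393 = 0.05344, p̂₂ = 58/1002 = 0.05788.
Pooled p̂ = (21+58)/(393+1002) = 79/1395 = 0.05663.
SE = √(p̂(1−p̂)(1/n₁+1/n₂)) = √(0.05663·0.94337·0.00354253) = √(0.000189255) = 0.01376.
z = (0.05344 − 0.05788)/0.01376 = -0.00444/0.01376 = -0.323.

z = -0.323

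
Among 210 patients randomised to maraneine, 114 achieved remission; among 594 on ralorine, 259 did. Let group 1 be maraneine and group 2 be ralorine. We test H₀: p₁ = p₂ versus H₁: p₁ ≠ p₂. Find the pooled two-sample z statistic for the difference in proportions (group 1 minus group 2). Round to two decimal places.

p̂₁ = 114/210 ≈ 0.5429, p̂₂ = 259/594 ≈ 0.4360.
Pooled p̂ = (114+259)/(210+594) = 373/804 = 0.4639.
SE = √(p̂(1−p̂)(1/n₁+1/n₂)) = √(0.4639·0.5361·0.00644541) = √(0.00160297) = 0.0400.
z = (0.5429 − 0.4360)/0.0400 = 0.1069/0.0400 = 2.67.

z = 2.67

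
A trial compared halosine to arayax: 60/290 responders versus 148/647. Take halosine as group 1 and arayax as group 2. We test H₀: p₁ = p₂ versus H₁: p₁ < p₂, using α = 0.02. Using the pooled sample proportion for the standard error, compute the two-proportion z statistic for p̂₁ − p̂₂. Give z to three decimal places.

z = -0.744

p̂₁ = 60/290 = 0.20690, p̂₂ = 148/647 = 0.22875.
Pooled p̂ = (60+148)/(290+647) = 208/937 = 0.22199.
SE = √(p̂(1−p̂)(1/n₁+1/n₂)) = √(0.22199·0.77801·0.00499387) = √(0.00086248) = 0.02937.
z = (0.20690 − 0.22875)/0.02937 = -0.02185/0.02937 = -0.744.
p-value = P(Z < -0.744) ≈ 0.2284; since p > α = 0.02, fail to reject H₀.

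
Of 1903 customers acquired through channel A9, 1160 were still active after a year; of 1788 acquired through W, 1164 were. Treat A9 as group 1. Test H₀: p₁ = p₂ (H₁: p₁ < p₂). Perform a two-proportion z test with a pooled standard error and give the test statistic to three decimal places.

p̂₁ = 1160/1903 = 0.609564, p̂₂ = 1164/1788 = 0.651007.
Pooled p̂ = (1160+1164)/(1903+1788) = 2324/3691 = 0.629640.
SE = √(0.233194 × 0.00108477) = 0.015905.
z = (0.609564 − 0.651007)/0.015905 = -0.041443/0.015905 = -2.606.

z = -2.606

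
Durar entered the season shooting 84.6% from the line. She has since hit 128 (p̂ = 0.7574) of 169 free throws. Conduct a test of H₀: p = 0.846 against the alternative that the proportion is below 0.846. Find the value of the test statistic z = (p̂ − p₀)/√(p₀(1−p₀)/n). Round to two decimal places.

z = -3.19

p̂ = 128/169 ≈ 0.7574.
SE = √(p₀(1−p₀)/n) = √(0.13028/169) = 0.0278.
z = (0.7574 − 0.846)/0.0278 = -0.0886/0.0278 = -3.19.
p-value = P(Z < -3.191) ≈ 0.0007.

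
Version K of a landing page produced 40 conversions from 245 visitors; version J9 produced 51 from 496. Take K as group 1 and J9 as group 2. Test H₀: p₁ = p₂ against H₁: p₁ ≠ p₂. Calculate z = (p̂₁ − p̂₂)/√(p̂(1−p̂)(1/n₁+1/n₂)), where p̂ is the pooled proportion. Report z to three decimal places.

p̂₁ = 40/245 = 0.163265, p̂₂ = 51/496 = 0.102823.
Pooled p̂ = (40+51)/(245+496) = 91/741 = 0.122807.
SE = √(0.107725 × 0.00609776) = 0.025630.
z = (0.163265 − 0.102823)/0.025630 = 0.060442/0.025630 = 2.358.

z = 2.358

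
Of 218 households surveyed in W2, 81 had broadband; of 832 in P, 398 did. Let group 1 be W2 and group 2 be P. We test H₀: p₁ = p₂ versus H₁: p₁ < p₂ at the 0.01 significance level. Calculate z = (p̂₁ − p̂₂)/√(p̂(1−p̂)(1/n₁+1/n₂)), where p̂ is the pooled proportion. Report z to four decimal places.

p̂₁ = 81/218 = 0.371560, p̂₂ = 398/832 = 0.478365.
Pooled p̂ = (81+398)/(218+832) = 479/1050 = 0.456190.
SE = √(0.248081 × 0.00578908) = 0.037897.
z = (0.371560 − 0.478365)/0.037897 = -0.106805/0.037897 = -2.8183.
p-value = P(Z < -2.818) ≈ 0.0024. With α = 0.01, reject H₀.

z = -2.8183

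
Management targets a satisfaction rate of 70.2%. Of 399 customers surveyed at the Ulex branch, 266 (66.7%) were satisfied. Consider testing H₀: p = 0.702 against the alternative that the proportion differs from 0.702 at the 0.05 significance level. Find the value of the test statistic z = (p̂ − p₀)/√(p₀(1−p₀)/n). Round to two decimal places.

p̂ = 266/399 = 0.6667.
SE = √(p₀(1−p₀)/n) = √(0.2092/399) = 0.0229.
z = (0.6667 − 0.702)/0.0229 = -0.0353/0.0229 = -1.54.
p-value = 2·P(Z > 1.543) ≈ 0.1228. With α = 0.05, fail to reject H₀.

z = -1.54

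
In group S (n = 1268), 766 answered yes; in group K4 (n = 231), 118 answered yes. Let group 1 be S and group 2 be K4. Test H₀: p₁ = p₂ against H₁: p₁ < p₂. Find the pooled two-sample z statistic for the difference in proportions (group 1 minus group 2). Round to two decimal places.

p̂₁ = 766/1268 ≈ 0.6041, p̂₂ = 118/231 ≈ 0.5108.
Pooled p̂ = (766+118)/(1268+231) = 884/1499 = 0.5897.
SE = √(0.241949 × 0.00511765) = 0.0352.
z = (0.6041 − 0.5108)/0.0352 = 0.0933/0.0352 = 2.65.
p-value = P(Z < 2.651) ≈ 0.9960.

z = 2.65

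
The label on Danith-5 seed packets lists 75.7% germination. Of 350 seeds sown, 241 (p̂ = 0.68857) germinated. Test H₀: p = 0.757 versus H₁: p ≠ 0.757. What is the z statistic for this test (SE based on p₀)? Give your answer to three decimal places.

z = -2.985

p̂ = 241/350 = 0.688571.
Under H₀, SE = √(0.757·0.243/350) = √(0.000525574) = 0.022925.
z = (0.688571 − 0.757)/0.022925 = -0.068429/0.022925 = -2.985.
p-value = 2·P(Z > 2.985) ≈ 0.0028.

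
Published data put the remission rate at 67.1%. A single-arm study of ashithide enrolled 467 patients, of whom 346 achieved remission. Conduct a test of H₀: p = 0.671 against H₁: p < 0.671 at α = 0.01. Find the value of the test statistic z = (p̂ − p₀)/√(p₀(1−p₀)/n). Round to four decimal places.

p̂ = 346/467 ≈ 0.740899.
Under H₀, SE = √(0.671·0.329/467) = √(0.000472717) = 0.021742.
z = (0.740899 − 0.671)/0.021742 = 0.069899/0.021742 = 3.2149.
p-value = P(Z < 3.215) ≈ 0.9993. With α = 0.01, fail to reject H₀.

z = 3.2149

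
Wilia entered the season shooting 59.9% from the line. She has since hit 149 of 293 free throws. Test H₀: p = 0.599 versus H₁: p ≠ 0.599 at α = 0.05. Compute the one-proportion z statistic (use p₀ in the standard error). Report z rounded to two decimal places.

p̂ = 149/293 ≈ 0.5085.
Standard error under H₀: √(0.599×0.401/293) = 0.0286.
z = (0.5085 − 0.599)/0.0286 = -0.0905/0.0286 = -3.16.
p-value = 2·P(Z > 3.160) ≈ 0.0016; since p < α = 0.05, reject H₀.

z = -3.16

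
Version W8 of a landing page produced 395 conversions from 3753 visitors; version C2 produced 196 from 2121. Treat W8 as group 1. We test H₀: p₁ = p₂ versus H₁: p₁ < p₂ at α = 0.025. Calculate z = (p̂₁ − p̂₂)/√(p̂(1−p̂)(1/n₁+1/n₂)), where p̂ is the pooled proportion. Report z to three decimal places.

z = 1.571

p̂₁ = 395/3753 = 0.105249, p̂₂ = 196/2121 = 0.092409.
Pooled p̂ = (395+196)/(3753+2121) = 591/5874 = 0.100613.
SE = √(0.0904899 × 0.000737929) = 0.008172.
z = (0.105249 − 0.092409)/0.008172 = 0.012840/0.008172 = 1.571.
p-value = P(Z < 1.571) ≈ 0.9419. With α = 0.025, fail to reject H₀.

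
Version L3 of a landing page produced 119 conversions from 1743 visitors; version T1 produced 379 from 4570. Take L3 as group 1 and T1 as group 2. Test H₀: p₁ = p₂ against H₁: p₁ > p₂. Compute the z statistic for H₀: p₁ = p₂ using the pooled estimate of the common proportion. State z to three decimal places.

z = -1.932

p̂₁ = 119/1743 ≈ 0.068273, p̂₂ = 379/4570 ≈ 0.082932.
Pooled p̂ = (119+379)/(1743+4570) = 498/6313 = 0.078885.
SE = √(0.072662 × 0.000792542) = 0.007589.
z = (0.068273 − 0.082932)/0.007589 = -0.014659/0.007589 = -1.932.
p-value = P(Z > -1.932) ≈ 0.9733.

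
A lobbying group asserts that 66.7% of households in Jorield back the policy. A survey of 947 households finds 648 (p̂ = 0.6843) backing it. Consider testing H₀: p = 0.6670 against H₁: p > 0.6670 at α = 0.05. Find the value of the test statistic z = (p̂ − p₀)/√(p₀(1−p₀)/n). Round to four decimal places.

z = 1.1274

p̂ = 648/947 ≈ 0.684266.
Standard error under H₀: √(0.667×0.333/947) = 0.015315.
z = (0.684266 − 0.667)/0.015315 = 0.017266/0.015315 = 1.1274.
p-value = P(Z > 1.127) ≈ 0.1298, so at α = 0.05 we fail to reject H₀.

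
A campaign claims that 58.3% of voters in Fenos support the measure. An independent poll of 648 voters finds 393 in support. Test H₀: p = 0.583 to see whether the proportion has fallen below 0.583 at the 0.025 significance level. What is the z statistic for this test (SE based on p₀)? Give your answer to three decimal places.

z = 1.212

p̂ = 393/648 = 0.60648.
SE = √(p₀(1−p₀)/n) = √(0.24311/648) = 0.01937.
z = (0.60648 − 0.583)/0.01937 = 0.02348/0.01937 = 1.212.
p-value = P(Z < 1.212) ≈ 0.8873. With α = 0.025, fail to reject H₀.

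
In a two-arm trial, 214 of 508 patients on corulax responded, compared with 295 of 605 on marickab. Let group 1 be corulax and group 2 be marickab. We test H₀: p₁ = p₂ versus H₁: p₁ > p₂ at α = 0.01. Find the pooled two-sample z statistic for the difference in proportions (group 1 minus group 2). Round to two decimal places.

z = -2.21

p̂₁ = 214/508 = 0.4213, p̂₂ = 295/605 = 0.4876.
Pooled p̂ = (214+295)/(508+605) = 509/1113 = 0.4573.
SE = √(0.248179 × 0.0036214) = 0.0300.
z = (0.4213 − 0.4876)/0.0300 = -0.0663/0.0300 = -2.21.
p-value = P(Z > -2.213) ≈ 0.9866. With α = 0.01, fail to reject H₀.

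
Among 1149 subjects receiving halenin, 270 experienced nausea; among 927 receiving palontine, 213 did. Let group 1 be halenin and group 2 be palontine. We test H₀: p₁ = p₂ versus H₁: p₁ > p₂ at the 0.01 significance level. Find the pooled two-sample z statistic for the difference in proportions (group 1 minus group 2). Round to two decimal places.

p̂₁ = 270/1149 ≈ 0.2350, p̂₂ = 213/927 ≈ 0.2298.
Pooled p̂ = (270+213)/(1149+927) = 483/2076 = 0.2327.
SE = √(p̂(1−p̂)(1/n₁+1/n₂)) = √(0.2327·0.7673·0.00194907) = √(0.000347965) = 0.0187.
z = (0.2350 − 0.2298)/0.0187 = 0.0052/0.0187 = 0.28.
p-value = P(Z > 0.279) ≈ 0.3899. With α = 0.01, fail to reject H₀.

z = 0.28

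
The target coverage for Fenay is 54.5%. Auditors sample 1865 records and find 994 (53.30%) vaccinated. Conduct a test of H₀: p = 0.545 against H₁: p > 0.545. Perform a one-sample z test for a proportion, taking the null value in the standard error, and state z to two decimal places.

p̂ = 994/1865 = 0.5330.
SE = √(p₀(1−p₀)/n) = √(0.24798/1865) = 0.0115.
z = (0.5330 − 0.545)/0.0115 = -0.0120/0.0115 = -1.04.

z = -1.04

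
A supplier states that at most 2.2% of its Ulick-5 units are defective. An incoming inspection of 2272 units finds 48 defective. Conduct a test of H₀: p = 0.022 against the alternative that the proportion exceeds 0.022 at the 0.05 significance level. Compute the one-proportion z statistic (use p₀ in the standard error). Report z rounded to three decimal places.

z = -0.284

p̂ = 48/2272 ≈ 0.021127.
Standard error under H₀: √(0.022×0.978/2272) = 0.003077.
z = (0.021127 − 0.022)/0.003077 = -0.000873/0.003077 = -0.284.
p-value = P(Z > -0.284) ≈ 0.6117, so at α = 0.05 we fail to reject H₀.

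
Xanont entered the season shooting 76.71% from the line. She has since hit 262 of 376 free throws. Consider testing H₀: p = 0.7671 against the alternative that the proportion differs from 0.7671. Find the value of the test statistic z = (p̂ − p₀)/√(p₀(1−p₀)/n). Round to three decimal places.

p̂ = 262/376 = 0.696809.
SE = √(p₀(1−p₀)/n) = √(0.17866/376) = 0.021798.
z = (0.696809 − 0.7671)/0.021798 = -0.070291/0.021798 = -3.225.

z = -3.225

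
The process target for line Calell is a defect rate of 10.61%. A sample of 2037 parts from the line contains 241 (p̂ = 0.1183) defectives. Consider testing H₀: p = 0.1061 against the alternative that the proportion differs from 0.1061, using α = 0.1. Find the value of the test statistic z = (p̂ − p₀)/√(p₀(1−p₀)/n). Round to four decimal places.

p̂ = 241/2037 = 0.1183112.
Under H₀, SE = √(0.1061·0.8939/2037) = √(4.656e-05) = 0.0068235.
z = (0.1183112 − 0.1061)/0.0068235 = 0.0122112/0.0068235 = 1.7896.
Two-sided p-value ≈ 2·Φ(−1.790) = 0.0735. With α = 0.1, reject H₀.

z = 1.7896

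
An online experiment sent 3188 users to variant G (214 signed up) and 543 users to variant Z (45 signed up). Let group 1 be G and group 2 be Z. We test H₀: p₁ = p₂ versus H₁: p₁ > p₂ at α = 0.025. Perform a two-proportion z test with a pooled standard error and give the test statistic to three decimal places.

z = -1.334

p̂₁ = 214/3188 = 0.06713, p̂₂ = 45/543 = 0.08287.
Pooled p̂ = (214+45)/(3188+543) = 259/3731 = 0.06942.
SE = √(0.0645995 × 0.0021553) = 0.01180.
z = (0.06713 − 0.08287)/0.01180 = -0.01574/0.01180 = -1.334.
p-value = P(Z > -1.334) ≈ 0.9090; since p > α = 0.025, fail to reject H₀.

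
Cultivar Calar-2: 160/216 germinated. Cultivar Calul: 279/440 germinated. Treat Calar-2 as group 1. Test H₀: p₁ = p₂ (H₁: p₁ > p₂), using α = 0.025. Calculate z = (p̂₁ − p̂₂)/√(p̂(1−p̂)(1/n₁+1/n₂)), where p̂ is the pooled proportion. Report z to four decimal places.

z = 2.7284

p̂₁ = 160/216 ≈ 0.740741, p̂₂ = 279/440 ≈ 0.634091.
Pooled p̂ = (160+279)/(216+440) = 439/656 = 0.669207.
SE = √(p̂(1−p̂)(1/n₁+1/n₂)) = √(0.669207·0.330793·0.00690236) = √(0.00152797) = 0.039089.
z = (0.740741 − 0.634091)/0.039089 = 0.106650/0.039089 = 2.7284.
p-value = P(Z > 2.728) ≈ 0.0032. With α = 0.025, reject H₀.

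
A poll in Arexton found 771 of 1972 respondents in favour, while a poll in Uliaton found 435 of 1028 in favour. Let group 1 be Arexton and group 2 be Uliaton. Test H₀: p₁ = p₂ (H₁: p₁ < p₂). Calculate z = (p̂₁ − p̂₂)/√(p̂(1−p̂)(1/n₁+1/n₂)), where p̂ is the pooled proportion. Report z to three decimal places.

p̂₁ = 771/1972 ≈ 0.39097, p̂₂ = 435/1028 ≈ 0.42315.
Pooled p̂ = (771+435)/(1972+1028) = 1206/3000 = 0.40200.
SE = √(p̂(1−p̂)(1/n₁+1/n₂)) = √(0.40200·0.59800·0.00147986) = √(0.000355753) = 0.01886.
z = (0.39097 − 0.42315)/0.01886 = -0.03218/0.01886 = -1.706.
p-value = P(Z < -1.706) ≈ 0.0440.

z = -1.706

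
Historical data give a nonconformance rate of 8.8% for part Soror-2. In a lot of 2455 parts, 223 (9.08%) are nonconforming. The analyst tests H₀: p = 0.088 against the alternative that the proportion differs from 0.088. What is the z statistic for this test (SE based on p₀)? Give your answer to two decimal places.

p̂ = 223/2455 ≈ 0.09084.
Standard error under H₀: √(0.088×0.912/2455) = 0.00572.
z = (0.09084 − 0.088)/0.00572 = 0.00284/0.00572 = 0.50.

z = 0.50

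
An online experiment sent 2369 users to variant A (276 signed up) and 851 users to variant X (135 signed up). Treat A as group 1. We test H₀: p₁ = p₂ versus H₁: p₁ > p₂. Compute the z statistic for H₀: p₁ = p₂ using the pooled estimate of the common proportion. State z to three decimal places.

z = -3.159

p̂₁ = 276/2369 ≈ 0.11650, p̂₂ = 135/851 ≈ 0.15864.
Pooled p̂ = (276+135)/(2369+851) = 411/3220 = 0.12764.
SE = √(p̂(1−p̂)(1/n₁+1/n₂)) = √(0.12764·0.87236·0.00159721) = √(0.000177846) = 0.01334.
z = (0.11650 − 0.15864)/0.01334 = -0.04214/0.01334 = -3.159.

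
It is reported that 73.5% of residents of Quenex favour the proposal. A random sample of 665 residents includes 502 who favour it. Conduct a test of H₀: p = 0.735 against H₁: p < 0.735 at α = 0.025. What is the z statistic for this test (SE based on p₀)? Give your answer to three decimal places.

p̂ = 502/665 ≈ 0.75489.
Standard error under H₀: √(0.735×0.265/665) = 0.01711.
z = (0.75489 − 0.735)/0.01711 = 0.01989/0.01711 = 1.162.
p-value = P(Z < 1.162) ≈ 0.8774, so at α = 0.025 we fail to reject H₀.

z = 1.162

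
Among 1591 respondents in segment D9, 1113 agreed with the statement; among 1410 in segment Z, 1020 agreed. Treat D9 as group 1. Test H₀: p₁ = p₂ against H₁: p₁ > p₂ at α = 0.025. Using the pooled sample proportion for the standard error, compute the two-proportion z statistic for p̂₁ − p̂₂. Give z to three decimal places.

p̂₁ = 1113/1591 ≈ 0.69956, p̂₂ = 1020/1410 ≈ 0.72340.
Pooled p̂ = (1113+1020)/(1591+1410) = 2133/3001 = 0.71076.
SE = √(0.205579 × 0.00133776) = 0.01658.
z = (0.69956 − 0.72340)/0.01658 = -0.02384/0.01658 = -1.438.
p-value = P(Z > -1.438) ≈ 0.9248; since p > α = 0.025, fail to reject H₀.

z = -1.438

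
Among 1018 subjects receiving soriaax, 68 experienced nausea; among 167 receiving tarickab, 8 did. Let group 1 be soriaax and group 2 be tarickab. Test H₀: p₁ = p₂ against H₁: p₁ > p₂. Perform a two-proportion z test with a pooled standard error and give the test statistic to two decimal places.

z = 0.92

p̂₁ = 68/1018 ≈ 0.0668, p̂₂ = 8/167 ≈ 0.0479.
Pooled p̂ = (68+8)/(1018+167) = 76/1185 = 0.0641.
SE = √(0.0600217 × 0.00697034) = 0.0205.
z = (0.0668 − 0.0479)/0.0205 = 0.0189/0.0205 = 0.92.
p-value = P(Z > 0.924) ≈ 0.1778.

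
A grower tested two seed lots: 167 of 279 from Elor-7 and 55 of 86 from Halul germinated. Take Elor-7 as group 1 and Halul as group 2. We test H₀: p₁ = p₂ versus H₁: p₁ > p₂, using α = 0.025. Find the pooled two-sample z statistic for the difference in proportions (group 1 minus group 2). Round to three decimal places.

z = -0.680

p̂₁ = 167/279 = 0.59857, p̂₂ = 55/86 = 0.63953.
Pooled p̂ = (167+55)/(279+86) = 222/365 = 0.60822.
SE = √(p̂(1−p̂)(1/n₁+1/n₂)) = √(0.60822·0.39178·0.0152121) = √(0.00362488) = 0.06021.
z = (0.59857 − 0.63953)/0.06021 = -0.04096/0.06021 = -0.680.
p-value = P(Z > -0.680) ≈ 0.7519; since p > α = 0.025, fail to reject H₀.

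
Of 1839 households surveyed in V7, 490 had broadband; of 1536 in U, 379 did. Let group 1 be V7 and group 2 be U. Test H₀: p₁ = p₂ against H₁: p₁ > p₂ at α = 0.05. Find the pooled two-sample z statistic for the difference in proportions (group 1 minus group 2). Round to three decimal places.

z = 1.304

p̂₁ = 490/1839 = 0.26645, p̂₂ = 379/1536 = 0.24674.
Pooled p̂ = (490+379)/(1839+1536) = 869/3375 = 0.25748.
SE = √(p̂(1−p̂)(1/n₁+1/n₂)) = √(0.25748·0.74252·0.00119482) = √(0.000228431) = 0.01511.
z = (0.26645 − 0.24674)/0.01511 = 0.01971/0.01511 = 1.304.
p-value = P(Z > 1.304) ≈ 0.0962. With α = 0.05, fail to reject H₀.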